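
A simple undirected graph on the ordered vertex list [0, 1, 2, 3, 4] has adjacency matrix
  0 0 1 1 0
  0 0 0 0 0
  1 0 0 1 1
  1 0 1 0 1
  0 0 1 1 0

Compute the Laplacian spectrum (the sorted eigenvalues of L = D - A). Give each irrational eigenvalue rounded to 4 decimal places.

Reading degrees in the order [0, 1, 2, 3, 4] gives [2, 0, 3, 3, 2]; set D = diag(2, 0, 3, 3, 2) and form L = D - A. Since every row of L sums to 0, the all-ones vector is in the kernel and 0 is an eigenvalue. The 2 zero eigenvalues correspond to the 2 connected components.

[0, 0, 2, 4, 4]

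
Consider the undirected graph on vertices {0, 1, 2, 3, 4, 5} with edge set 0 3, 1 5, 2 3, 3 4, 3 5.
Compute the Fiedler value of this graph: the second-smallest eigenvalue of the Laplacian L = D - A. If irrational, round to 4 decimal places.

0.4859

With the vertex order [0, 1, 2, 3, 4, 5], the degrees are [1, 1, 1, 4, 1, 2], giving D = diag(1, 1, 1, 4, 1, 2) and L = D - A. The smallest Laplacian eigenvalue is always 0. The next one, lambda_2 = 0.4859, measures how hard the graph is to disconnect: larger values mean better connectivity. By the matrix-tree theorem the graph has (1/6) * product of the nonzero eigenvalues = 1 spanning tree. There is one zero in the spectrum, matching the 1 component.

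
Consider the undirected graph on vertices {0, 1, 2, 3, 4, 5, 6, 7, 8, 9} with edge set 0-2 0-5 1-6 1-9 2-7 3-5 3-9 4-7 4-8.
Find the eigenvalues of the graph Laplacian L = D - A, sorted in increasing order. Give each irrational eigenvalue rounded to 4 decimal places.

Each diagonal entry of L is the vertex degree and each off-diagonal entry is -1 where an edge is present, 0 otherwise; in the order [0, 1, 2, 3, 4, 5, 6, 7, 8, 9] the diagonal is [2, 2, 2, 2, 2, 2, 1, 2, 1, 2]. Since every row of L sums to 0, the all-ones vector is in the kernel and 0 is an eigenvalue. The eigenvalues sum to 18, which equals trace(L) = 2|E|.

[0, 0.0979, 0.3820, 0.8244, 1.3820, 2, 2.6180, 3.1756, 3.6180, 3.9021]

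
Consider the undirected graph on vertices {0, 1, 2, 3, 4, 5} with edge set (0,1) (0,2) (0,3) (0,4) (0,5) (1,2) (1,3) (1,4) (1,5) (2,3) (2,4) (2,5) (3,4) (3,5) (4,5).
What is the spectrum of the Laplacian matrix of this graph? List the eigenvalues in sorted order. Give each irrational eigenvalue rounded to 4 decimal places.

[0, 6, 6, 6, 6, 6]

Reading degrees in the order [0, 1, 2, 3, 4, 5] gives [5, 5, 5, 5, 5, 5]; set D = diag(5, 5, 5, 5, 5, 5) and form L = D - A. Diagonalising L (or applying a numerical eigensolver to the 6x6 matrix) gives the spectrum above.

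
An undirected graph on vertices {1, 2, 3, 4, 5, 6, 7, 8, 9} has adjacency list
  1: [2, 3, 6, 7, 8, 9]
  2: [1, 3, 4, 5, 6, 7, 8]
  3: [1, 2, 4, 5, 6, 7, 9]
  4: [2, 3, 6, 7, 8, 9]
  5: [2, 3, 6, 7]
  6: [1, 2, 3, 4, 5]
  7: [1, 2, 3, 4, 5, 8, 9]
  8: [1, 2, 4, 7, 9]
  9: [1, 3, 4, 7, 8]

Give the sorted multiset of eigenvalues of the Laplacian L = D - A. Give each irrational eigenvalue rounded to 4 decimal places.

[0, 3.3409, 5.0572, 5.5858, 6, 6.8502, 8.2560, 8.4142, 8.4956]

With the vertex order [1, 2, 3, 4, 5, 6, 7, 8, 9], the degrees are [6, 7, 7, 6, 4, 5, 7, 5, 5], giving D = diag(6, 7, 7, 6, 4, 5, 7, 5, 5) and L = D - A. Diagonalising L (or applying a numerical eigensolver to the 9x9 matrix) gives the spectrum above. The single zero eigenvalue shows the graph is connected. There is one zero in the spectrum, matching the 1 component. By the matrix-tree theorem the graph has (1/9) * product of the nonzero eigenvalues = 254364 spanning trees.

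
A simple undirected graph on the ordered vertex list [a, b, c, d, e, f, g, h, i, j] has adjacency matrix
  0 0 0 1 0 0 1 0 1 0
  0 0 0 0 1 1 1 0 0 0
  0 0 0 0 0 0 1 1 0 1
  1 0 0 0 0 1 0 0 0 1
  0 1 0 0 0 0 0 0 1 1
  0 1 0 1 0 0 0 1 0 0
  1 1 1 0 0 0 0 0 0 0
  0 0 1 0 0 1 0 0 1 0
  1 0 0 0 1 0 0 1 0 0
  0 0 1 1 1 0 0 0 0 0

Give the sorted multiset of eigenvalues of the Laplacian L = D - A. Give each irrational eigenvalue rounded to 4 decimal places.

Reading degrees in the order [a, b, c, d, e, f, g, h, i, j] gives [3, 3, 3, 3, 3, 3, 3, 3, 3, 3]; set D = diag(3, 3, 3, 3, 3, 3, 3, 3, 3, 3) and form L = D - A. Diagonalising L (or applying a numerical eigensolver to the 10x10 matrix) gives the spectrum above.

[0, 2, 2, 2, 2, 2, 5, 5, 5, 5]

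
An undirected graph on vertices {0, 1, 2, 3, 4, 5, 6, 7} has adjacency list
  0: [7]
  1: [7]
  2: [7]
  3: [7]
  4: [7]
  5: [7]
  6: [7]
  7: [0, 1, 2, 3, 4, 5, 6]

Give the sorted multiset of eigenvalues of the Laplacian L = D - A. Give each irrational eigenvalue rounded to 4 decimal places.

Each diagonal entry of L is the vertex degree and each off-diagonal entry is -1 where an edge is present, 0 otherwise; in the order [0, 1, 2, 3, 4, 5, 6, 7] the diagonal is [1, 1, 1, 1, 1, 1, 1, 7]. Since every row of L sums to 0, the all-ones vector is in the kernel and 0 is an eigenvalue. The single zero eigenvalue shows the graph is connected. The eigenvalues sum to 14, which equals trace(L) = 2|E|.

[0, 1, 1, 1, 1, 1, 1, 8]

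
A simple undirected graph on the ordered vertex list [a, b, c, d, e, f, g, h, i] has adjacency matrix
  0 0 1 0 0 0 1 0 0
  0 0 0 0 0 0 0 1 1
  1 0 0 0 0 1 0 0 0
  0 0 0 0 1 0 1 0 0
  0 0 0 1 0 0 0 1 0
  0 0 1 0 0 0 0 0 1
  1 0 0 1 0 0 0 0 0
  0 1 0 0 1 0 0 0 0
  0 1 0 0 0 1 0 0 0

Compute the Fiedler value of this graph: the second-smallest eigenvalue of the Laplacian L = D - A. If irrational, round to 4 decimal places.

0.4679

With the vertex order [a, b, c, d, e, f, g, h, i], the degrees are [2, 2, 2, 2, 2, 2, 2, 2, 2], giving D = diag(2, 2, 2, 2, 2, 2, 2, 2, 2) and L = D - A. Computing the eigenvalues of L and sorting gives [0, 0.4679, 0.4679, 1.6527, 1.6527, 3, 3, 3.8794, 3.8794]. The Fiedler value lambda_2 = 0.4679 is strictly positive, so the graph is connected. There is one zero in the spectrum, matching the 1 component. By the matrix-tree theorem the graph has (1/9) * product of the nonzero eigenvalues = 9 spanning trees.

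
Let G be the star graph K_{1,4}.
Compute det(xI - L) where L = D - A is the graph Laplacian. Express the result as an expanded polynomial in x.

x^5 - 8x^4 + 18x^3 - 16x^2 + 5x

The graph has 5 vertices and degree multiset [4, 1, 1, 1, 1]; D is the diagonal matrix of degrees and L = D - A. L has integer entries, so p(x) = det(xI - L) has integer coefficients. Expanding the determinant yields x^5 - 8x^4 + 18x^3 - 16x^2 + 5x. Since p(0) = det(-L) = 0, x divides p(x). The eigenvalues sum to 8, which equals trace(L) = 2|E|.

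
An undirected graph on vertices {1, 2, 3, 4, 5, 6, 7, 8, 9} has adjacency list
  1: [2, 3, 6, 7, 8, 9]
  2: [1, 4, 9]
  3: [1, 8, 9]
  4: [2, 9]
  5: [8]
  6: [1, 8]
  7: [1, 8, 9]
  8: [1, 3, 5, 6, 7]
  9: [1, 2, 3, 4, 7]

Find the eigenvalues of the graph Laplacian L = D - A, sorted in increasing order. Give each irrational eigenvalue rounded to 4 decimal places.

[0, 0.7760, 1.3881, 2.2236, 3, 3.4768, 5.5103, 6.4569, 7.1682]

Each diagonal entry of L is the vertex degree and each off-diagonal entry is -1 where an edge is present, 0 otherwise; in the order [1, 2, 3, 4, 5, 6, 7, 8, 9] the diagonal is [6, 3, 3, 2, 1, 2, 3, 5, 5]. The multiplicity of 0 as a Laplacian eigenvalue equals the number of connected components. By the matrix-tree theorem the graph has (1/9) * product of the nonzero eigenvalues = 708 spanning trees.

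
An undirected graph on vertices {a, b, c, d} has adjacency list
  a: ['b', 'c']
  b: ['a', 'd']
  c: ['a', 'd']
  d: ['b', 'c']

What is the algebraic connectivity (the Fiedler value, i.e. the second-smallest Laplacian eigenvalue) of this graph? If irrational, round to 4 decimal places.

2

Reading degrees in the order [a, b, c, d] gives [2, 2, 2, 2]; set D = diag(2, 2, 2, 2) and form L = D - A. The smallest Laplacian eigenvalue is always 0. The next one, lambda_2 = 2, measures how hard the graph is to disconnect: larger values mean better connectivity. By the matrix-tree theorem the graph has (1/4) * product of the nonzero eigenvalues = 4 spanning trees. The largest eigenvalue, 4, is at most the vertex count 4.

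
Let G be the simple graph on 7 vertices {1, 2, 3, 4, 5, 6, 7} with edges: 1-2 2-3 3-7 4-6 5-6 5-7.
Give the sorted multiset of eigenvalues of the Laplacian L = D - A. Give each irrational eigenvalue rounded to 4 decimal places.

Reading degrees in the order [1, 2, 3, 4, 5, 6, 7] gives [1, 2, 2, 1, 2, 2, 2]; set D = diag(1, 2, 2, 1, 2, 2, 2) and form L = D - A. Since every row of L sums to 0, the all-ones vector is in the kernel and 0 is an eigenvalue. The single zero eigenvalue shows the graph is connected. The largest eigenvalue, 3.8019, is at most the vertex count 7.

[0, 0.1981, 0.7530, 1.5550, 2.4450, 3.2470, 3.8019]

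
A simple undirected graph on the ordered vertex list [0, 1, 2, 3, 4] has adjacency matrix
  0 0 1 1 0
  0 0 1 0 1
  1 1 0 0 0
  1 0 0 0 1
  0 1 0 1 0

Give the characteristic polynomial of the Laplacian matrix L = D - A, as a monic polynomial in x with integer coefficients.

x^5 - 10x^4 + 35x^3 - 50x^2 + 25x

With the vertex order [0, 1, 2, 3, 4], the degrees are [2, 2, 2, 2, 2], giving D = diag(2, 2, 2, 2, 2) and L = D - A. Computing det(xI - L) by cofactor expansion (or equivalently via sum-over-permutations) gives x^5 - 10x^4 + 35x^3 - 50x^2 + 25x. The constant term is 0 because L is singular (the all-ones vector lies in its kernel). By the matrix-tree theorem the graph has (1/5) * product of the nonzero eigenvalues = 5 spanning trees. There is one zero in the spectrum, matching the 1 component.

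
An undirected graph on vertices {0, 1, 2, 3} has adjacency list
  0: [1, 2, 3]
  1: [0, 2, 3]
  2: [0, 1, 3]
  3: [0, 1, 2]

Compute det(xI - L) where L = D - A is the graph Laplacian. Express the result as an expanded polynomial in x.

Each diagonal entry of L is the vertex degree and each off-diagonal entry is -1 where an edge is present, 0 otherwise; in the order [0, 1, 2, 3] the diagonal is [3, 3, 3, 3]. The eigenvalues of L are [0, 4, 4, 4]; the characteristic polynomial is the product of (x - lambda_i), which multiplies out to x^4 - 12x^3 + 48x^2 - 64x. The coefficient of x^3 equals -trace(L) = -12, matching the sum of degrees. The largest eigenvalue, 4, is at most the vertex count 4.

x^4 - 12x^3 + 48x^2 - 64x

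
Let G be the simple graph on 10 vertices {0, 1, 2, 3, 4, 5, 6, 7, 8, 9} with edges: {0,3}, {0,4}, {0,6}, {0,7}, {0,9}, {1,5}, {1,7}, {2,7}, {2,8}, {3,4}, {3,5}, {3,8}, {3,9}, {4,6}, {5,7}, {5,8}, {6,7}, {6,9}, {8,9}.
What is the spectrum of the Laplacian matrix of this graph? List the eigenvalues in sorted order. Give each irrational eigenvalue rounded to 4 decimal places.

[0, 1.3140, 1.6831, 2.7363, 3.5243, 4.3055, 5.1338, 5.9587, 6.4517, 6.8927]

Reading degrees in the order [0, 1, 2, 3, 4, 5, 6, 7, 8, 9] gives [5, 2, 2, 5, 3, 4, 4, 5, 4, 4]; set D = diag(5, 2, 2, 5, 3, 4, 4, 5, 4, 4) and form L = D - A. The multiplicity of 0 as a Laplacian eigenvalue equals the number of connected components. By the matrix-tree theorem the graph has (1/10) * product of the nonzero eigenvalues = 12491 spanning trees.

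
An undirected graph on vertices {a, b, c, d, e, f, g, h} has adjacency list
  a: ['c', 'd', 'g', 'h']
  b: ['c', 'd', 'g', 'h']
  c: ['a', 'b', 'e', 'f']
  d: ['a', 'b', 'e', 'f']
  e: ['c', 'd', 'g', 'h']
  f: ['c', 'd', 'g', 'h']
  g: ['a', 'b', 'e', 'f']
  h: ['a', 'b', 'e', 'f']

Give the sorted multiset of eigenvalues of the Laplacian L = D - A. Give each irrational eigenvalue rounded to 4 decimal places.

[0, 4, 4, 4, 4, 4, 4, 8]

Reading degrees in the order [a, b, c, d, e, f, g, h] gives [4, 4, 4, 4, 4, 4, 4, 4]; set D = diag(4, 4, 4, 4, 4, 4, 4, 4) and form L = D - A. Diagonalising L (or applying a numerical eigensolver to the 8x8 matrix) gives the spectrum above. The eigenvalues sum to 32, which equals trace(L) = 2|E|.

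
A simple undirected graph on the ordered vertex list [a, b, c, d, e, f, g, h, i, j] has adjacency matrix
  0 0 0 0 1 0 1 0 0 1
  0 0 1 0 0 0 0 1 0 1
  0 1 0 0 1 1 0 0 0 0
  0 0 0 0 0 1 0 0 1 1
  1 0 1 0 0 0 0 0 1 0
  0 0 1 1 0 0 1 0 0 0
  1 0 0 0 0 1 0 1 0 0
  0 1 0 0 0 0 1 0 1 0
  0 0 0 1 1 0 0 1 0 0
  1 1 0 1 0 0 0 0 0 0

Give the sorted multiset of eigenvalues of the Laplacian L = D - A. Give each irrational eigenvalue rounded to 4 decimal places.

Each diagonal entry of L is the vertex degree and each off-diagonal entry is -1 where an edge is present, 0 otherwise; in the order [a, b, c, d, e, f, g, h, i, j] the diagonal is [3, 3, 3, 3, 3, 3, 3, 3, 3, 3]. Since every row of L sums to 0, the all-ones vector is in the kernel and 0 is an eigenvalue. The single zero eigenvalue shows the graph is connected.

[0, 2, 2, 2, 2, 2, 5, 5, 5, 5]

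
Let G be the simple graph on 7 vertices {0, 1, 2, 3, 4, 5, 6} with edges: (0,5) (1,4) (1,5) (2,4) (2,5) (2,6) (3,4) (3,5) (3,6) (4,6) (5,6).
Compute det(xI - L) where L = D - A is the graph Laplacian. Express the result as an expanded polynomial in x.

x^7 - 22x^6 + 191x^5 - 830x^4 + 1880x^3 - 2068x^2 + 840x

With the vertex order [0, 1, 2, 3, 4, 5, 6], the degrees are [1, 2, 3, 3, 4, 5, 4], giving D = diag(1, 2, 3, 3, 4, 5, 4) and L = D - A. L has integer entries, so p(x) = det(xI - L) has integer coefficients. Expanding the determinant yields x^7 - 22x^6 + 191x^5 - 830x^4 + 1880x^3 - 2068x^2 + 840x. The constant term is 0 because L is singular (the all-ones vector lies in its kernel). The largest eigenvalue, 6.5341, is at most the vertex count 7.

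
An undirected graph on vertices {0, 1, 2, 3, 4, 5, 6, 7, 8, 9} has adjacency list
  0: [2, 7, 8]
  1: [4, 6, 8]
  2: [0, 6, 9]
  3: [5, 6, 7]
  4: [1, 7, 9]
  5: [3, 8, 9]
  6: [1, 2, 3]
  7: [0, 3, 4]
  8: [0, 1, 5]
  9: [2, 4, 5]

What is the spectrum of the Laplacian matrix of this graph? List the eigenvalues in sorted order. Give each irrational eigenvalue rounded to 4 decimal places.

With the vertex order [0, 1, 2, 3, 4, 5, 6, 7, 8, 9], the degrees are [3, 3, 3, 3, 3, 3, 3, 3, 3, 3], giving D = diag(3, 3, 3, 3, 3, 3, 3, 3, 3, 3) and L = D - A. L is symmetric positive semidefinite, so every eigenvalue is real and nonnegative. The largest eigenvalue, 5, is at most the vertex count 10.

[0, 2, 2, 2, 2, 2, 5, 5, 5, 5]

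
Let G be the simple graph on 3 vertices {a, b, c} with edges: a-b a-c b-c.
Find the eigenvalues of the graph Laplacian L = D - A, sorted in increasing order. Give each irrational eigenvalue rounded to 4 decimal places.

[0, 3, 3]

Reading degrees in the order [a, b, c] gives [2, 2, 2]; set D = diag(2, 2, 2) and form L = D - A. L is symmetric positive semidefinite, so every eigenvalue is real and nonnegative. The single zero eigenvalue shows the graph is connected.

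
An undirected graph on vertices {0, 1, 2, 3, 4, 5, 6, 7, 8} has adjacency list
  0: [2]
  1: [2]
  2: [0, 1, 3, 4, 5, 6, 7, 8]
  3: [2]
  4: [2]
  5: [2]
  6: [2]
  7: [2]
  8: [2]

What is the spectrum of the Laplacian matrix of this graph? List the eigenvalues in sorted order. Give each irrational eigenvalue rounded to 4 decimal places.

With the vertex order [0, 1, 2, 3, 4, 5, 6, 7, 8], the degrees are [1, 1, 8, 1, 1, 1, 1, 1, 1], giving D = diag(1, 1, 8, 1, 1, 1, 1, 1, 1) and L = D - A. Diagonalising L (or applying a numerical eigensolver to the 9x9 matrix) gives the spectrum above.

[0, 1, 1, 1, 1, 1, 1, 1, 9]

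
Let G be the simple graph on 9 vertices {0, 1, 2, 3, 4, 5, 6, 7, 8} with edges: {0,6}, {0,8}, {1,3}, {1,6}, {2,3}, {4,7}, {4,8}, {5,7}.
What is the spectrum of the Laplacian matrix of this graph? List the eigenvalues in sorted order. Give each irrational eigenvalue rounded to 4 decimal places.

[0, 0.1206, 0.4679, 1, 1.6527, 2.3473, 3, 3.5321, 3.8794]

Each diagonal entry of L is the vertex degree and each off-diagonal entry is -1 where an edge is present, 0 otherwise; in the order [0, 1, 2, 3, 4, 5, 6, 7, 8] the diagonal is [2, 2, 1, 2, 2, 1, 2, 2, 2]. The multiplicity of 0 as a Laplacian eigenvalue equals the number of connected components.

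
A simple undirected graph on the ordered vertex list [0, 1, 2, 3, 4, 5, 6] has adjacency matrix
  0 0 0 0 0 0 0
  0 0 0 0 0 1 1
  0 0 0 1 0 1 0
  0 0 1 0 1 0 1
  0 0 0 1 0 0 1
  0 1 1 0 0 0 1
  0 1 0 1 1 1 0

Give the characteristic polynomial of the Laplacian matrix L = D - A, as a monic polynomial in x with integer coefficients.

x^7 - 16x^6 + 97x^5 - 276x^4 + 365x^3 - 180x^2

Each diagonal entry of L is the vertex degree and each off-diagonal entry is -1 where an edge is present, 0 otherwise; in the order [0, 1, 2, 3, 4, 5, 6] the diagonal is [0, 2, 2, 3, 2, 3, 4]. Computing det(xI - L) by cofactor expansion (or equivalently via sum-over-permutations) gives x^7 - 16x^6 + 97x^5 - 276x^4 + 365x^3 - 180x^2. The constant term is 0 because L is singular (the all-ones vector lies in its kernel). The eigenvalues sum to 16, which equals trace(L) = 2|E|.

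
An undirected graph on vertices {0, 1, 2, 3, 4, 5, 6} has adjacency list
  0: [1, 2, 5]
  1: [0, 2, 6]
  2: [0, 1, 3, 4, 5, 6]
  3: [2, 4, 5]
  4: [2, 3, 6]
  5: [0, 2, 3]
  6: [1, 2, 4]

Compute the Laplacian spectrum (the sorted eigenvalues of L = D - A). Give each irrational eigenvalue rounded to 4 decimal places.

With the vertex order [0, 1, 2, 3, 4, 5, 6], the degrees are [3, 3, 6, 3, 3, 3, 3], giving D = diag(3, 3, 6, 3, 3, 3, 3) and L = D - A. Diagonalising L (or applying a numerical eigensolver to the 7x7 matrix) gives the spectrum above. The largest eigenvalue, 7, is at most the vertex count 7.

[0, 2, 2, 4, 4, 5, 7]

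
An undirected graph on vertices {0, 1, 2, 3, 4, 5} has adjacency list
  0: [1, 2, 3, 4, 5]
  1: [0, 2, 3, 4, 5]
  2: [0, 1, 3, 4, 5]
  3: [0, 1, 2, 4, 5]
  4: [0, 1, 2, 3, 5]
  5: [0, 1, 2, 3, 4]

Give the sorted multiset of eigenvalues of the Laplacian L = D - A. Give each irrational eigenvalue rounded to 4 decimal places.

With the vertex order [0, 1, 2, 3, 4, 5], the degrees are [5, 5, 5, 5, 5, 5], giving D = diag(5, 5, 5, 5, 5, 5) and L = D - A. L is symmetric positive semidefinite, so every eigenvalue is real and nonnegative.

[0, 6, 6, 6, 6, 6]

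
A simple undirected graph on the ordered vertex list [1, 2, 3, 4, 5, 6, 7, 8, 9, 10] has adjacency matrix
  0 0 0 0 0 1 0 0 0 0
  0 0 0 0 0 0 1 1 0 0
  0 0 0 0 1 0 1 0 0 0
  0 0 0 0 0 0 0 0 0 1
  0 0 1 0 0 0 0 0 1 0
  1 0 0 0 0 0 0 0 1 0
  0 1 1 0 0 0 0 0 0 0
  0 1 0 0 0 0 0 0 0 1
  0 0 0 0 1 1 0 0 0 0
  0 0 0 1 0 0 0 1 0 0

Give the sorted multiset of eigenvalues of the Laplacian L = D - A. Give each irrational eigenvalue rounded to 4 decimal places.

[0, 0.0979, 0.3820, 0.8244, 1.3820, 2, 2.6180, 3.1756, 3.6180, 3.9021]

Reading degrees in the order [1, 2, 3, 4, 5, 6, 7, 8, 9, 10] gives [1, 2, 2, 1, 2, 2, 2, 2, 2, 2]; set D = diag(1, 2, 2, 1, 2, 2, 2, 2, 2, 2) and form L = D - A. Since every row of L sums to 0, the all-ones vector is in the kernel and 0 is an eigenvalue. The single zero eigenvalue shows the graph is connected.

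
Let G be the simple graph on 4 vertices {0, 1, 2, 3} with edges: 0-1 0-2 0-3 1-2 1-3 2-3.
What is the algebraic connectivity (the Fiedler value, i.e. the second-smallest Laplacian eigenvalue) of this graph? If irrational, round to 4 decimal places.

With the vertex order [0, 1, 2, 3], the degrees are [3, 3, 3, 3], giving D = diag(3, 3, 3, 3) and L = D - A. Computing the eigenvalues of L and sorting gives [0, 4, 4, 4]. The Fiedler value lambda_2 = 4 is strictly positive, so the graph is connected.

4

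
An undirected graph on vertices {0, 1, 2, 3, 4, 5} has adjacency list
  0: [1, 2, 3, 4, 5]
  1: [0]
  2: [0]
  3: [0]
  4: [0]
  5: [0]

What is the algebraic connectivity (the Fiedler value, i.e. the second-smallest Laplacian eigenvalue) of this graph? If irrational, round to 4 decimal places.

Reading degrees in the order [0, 1, 2, 3, 4, 5] gives [5, 1, 1, 1, 1, 1]; set D = diag(5, 1, 1, 1, 1, 1) and form L = D - A. Computing the eigenvalues of L and sorting gives [0, 1, 1, 1, 1, 6]. The Fiedler value lambda_2 = 1 is strictly positive, so the graph is connected. The eigenvalues sum to 10, which equals trace(L) = 2|E|.

1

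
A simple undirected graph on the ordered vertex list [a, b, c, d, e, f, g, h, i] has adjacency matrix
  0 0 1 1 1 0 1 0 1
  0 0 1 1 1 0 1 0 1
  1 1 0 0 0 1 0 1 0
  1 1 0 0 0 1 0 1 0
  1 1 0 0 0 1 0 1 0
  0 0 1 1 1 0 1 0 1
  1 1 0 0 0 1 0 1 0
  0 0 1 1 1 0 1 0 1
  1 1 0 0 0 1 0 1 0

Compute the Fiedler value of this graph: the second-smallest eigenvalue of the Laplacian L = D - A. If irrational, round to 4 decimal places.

Each diagonal entry of L is the vertex degree and each off-diagonal entry is -1 where an edge is present, 0 otherwise; in the order [a, b, c, d, e, f, g, h, i] the diagonal is [5, 5, 4, 4, 4, 5, 4, 5, 4]. The sorted Laplacian eigenvalues are [0, 4, 4, 4, 4, 5, 5, 5, 9]; the algebraic connectivity is the second entry, 4. By the matrix-tree theorem the graph has (1/9) * product of the nonzero eigenvalues = 32000 spanning trees.

4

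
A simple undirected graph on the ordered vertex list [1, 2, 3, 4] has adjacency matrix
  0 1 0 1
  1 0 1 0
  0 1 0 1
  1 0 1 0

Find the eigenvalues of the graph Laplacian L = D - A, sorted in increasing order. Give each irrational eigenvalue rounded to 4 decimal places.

[0, 2, 2, 4]

Reading degrees in the order [1, 2, 3, 4] gives [2, 2, 2, 2]; set D = diag(2, 2, 2, 2) and form L = D - A. Diagonalising L (or applying a numerical eigensolver to the 4x4 matrix) gives the spectrum above. The single zero eigenvalue shows the graph is connected. The eigenvalues sum to 8, which equals trace(L) = 2|E|. There is one zero in the spectrum, matching the 1 component.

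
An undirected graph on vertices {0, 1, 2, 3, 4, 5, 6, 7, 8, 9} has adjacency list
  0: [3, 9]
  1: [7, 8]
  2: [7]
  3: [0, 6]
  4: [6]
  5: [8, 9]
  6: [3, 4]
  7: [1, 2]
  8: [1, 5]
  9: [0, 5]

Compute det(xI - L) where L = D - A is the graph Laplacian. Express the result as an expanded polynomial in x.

x^10 - 18x^9 + 136x^8 - 560x^7 + 1365x^6 - 2002x^5 + 1716x^4 - 792x^3 + 165x^2 - 10x

With the vertex order [0, 1, 2, 3, 4, 5, 6, 7, 8, 9], the degrees are [2, 2, 1, 2, 1, 2, 2, 2, 2, 2], giving D = diag(2, 2, 1, 2, 1, 2, 2, 2, 2, 2) and L = D - A. L has integer entries, so p(x) = det(xI - L) has integer coefficients. Expanding the determinant yields x^10 - 18x^9 + 136x^8 - 560x^7 + 1365x^6 - 2002x^5 + 1716x^4 - 792x^3 + 165x^2 - 10x. The constant term is 0 because L is singular (the all-ones vector lies in its kernel). The eigenvalues sum to 18, which equals trace(L) = 2|E|.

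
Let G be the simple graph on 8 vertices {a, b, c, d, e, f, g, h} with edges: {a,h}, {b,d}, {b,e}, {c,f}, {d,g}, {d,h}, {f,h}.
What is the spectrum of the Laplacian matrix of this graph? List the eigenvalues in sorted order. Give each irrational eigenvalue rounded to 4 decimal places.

With the vertex order [a, b, c, d, e, f, g, h], the degrees are [1, 2, 1, 3, 1, 2, 1, 3], giving D = diag(1, 2, 1, 3, 1, 2, 1, 3) and L = D - A. L is symmetric positive semidefinite, so every eigenvalue is real and nonnegative. The single zero eigenvalue shows the graph is connected. The largest eigenvalue, 4.6855, is at most the vertex count 8. The eigenvalues sum to 14, which equals trace(L) = 2|E|.

[0, 0.2509, 0.5858, 0.7287, 2, 2.3349, 3.4142, 4.6855]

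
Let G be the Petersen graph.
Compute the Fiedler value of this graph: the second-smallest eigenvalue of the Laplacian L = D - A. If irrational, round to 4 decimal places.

The graph has 10 vertices and degree multiset [3, 3, 3, 3, 3, 3, 3, 3, 3, 3]; D is the diagonal matrix of degrees and L = D - A. Computing the eigenvalues of L and sorting gives [0, 2, 2, 2, 2, 2, 5, 5, 5, 5]. The Fiedler value lambda_2 = 2 is strictly positive, so the graph is connected. The largest eigenvalue, 5, is at most the vertex count 10.

2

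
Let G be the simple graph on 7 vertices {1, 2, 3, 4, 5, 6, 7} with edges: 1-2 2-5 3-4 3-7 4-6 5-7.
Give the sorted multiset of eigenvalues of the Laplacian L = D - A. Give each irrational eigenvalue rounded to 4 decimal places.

[0, 0.1981, 0.7530, 1.5550, 2.4450, 3.2470, 3.8019]

With the vertex order [1, 2, 3, 4, 5, 6, 7], the degrees are [1, 2, 2, 2, 2, 1, 2], giving D = diag(1, 2, 2, 2, 2, 1, 2) and L = D - A. L is symmetric positive semidefinite, so every eigenvalue is real and nonnegative.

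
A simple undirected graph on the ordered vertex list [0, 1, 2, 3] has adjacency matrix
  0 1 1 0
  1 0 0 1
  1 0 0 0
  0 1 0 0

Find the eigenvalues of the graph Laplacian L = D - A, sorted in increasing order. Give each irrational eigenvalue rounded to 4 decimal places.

Reading degrees in the order [0, 1, 2, 3] gives [2, 2, 1, 1]; set D = diag(2, 2, 1, 1) and form L = D - A. Since every row of L sums to 0, the all-ones vector is in the kernel and 0 is an eigenvalue. By the matrix-tree theorem the graph has (1/4) * product of the nonzero eigenvalues = 1 spanning tree. There is one zero in the spectrum, matching the 1 component.

[0, 0.5858, 2, 3.4142]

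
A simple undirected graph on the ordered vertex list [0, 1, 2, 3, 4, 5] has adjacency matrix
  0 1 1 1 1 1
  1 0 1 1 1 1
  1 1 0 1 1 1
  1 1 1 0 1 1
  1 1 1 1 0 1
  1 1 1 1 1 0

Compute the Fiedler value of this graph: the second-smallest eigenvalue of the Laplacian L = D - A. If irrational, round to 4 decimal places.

With the vertex order [0, 1, 2, 3, 4, 5], the degrees are [5, 5, 5, 5, 5, 5], giving D = diag(5, 5, 5, 5, 5, 5) and L = D - A. The smallest Laplacian eigenvalue is always 0. The next one, lambda_2 = 6, measures how hard the graph is to disconnect: larger values mean better connectivity. There is one zero in the spectrum, matching the 1 component. The eigenvalues sum to 30, which equals trace(L) = 2|E|.

6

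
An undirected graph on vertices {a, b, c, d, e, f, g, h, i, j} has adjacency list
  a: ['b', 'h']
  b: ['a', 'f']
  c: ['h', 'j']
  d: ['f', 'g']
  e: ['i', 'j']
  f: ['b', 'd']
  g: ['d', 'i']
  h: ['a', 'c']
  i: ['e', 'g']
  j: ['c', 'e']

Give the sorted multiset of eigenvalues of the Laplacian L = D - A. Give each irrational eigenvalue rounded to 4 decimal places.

[0, 0.3820, 0.3820, 1.3820, 1.3820, 2.6180, 2.6180, 3.6180, 3.6180, 4]

Each diagonal entry of L is the vertex degree and each off-diagonal entry is -1 where an edge is present, 0 otherwise; in the order [a, b, c, d, e, f, g, h, i, j] the diagonal is [2, 2, 2, 2, 2, 2, 2, 2, 2, 2]. L is symmetric positive semidefinite, so every eigenvalue is real and nonnegative. The eigenvalues sum to 20, which equals trace(L) = 2|E|.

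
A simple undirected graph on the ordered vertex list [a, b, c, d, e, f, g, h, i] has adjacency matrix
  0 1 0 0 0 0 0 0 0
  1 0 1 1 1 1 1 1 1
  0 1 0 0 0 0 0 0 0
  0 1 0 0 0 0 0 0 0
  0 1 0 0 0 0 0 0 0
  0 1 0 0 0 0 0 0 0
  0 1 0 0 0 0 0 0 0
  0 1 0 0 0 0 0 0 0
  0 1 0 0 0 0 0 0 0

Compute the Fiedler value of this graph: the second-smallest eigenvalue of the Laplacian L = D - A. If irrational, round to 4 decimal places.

With the vertex order [a, b, c, d, e, f, g, h, i], the degrees are [1, 8, 1, 1, 1, 1, 1, 1, 1], giving D = diag(1, 8, 1, 1, 1, 1, 1, 1, 1) and L = D - A. Computing the eigenvalues of L and sorting gives [0, 1, 1, 1, 1, 1, 1, 1, 9]. The Fiedler value lambda_2 = 1 is strictly positive, so the graph is connected.

1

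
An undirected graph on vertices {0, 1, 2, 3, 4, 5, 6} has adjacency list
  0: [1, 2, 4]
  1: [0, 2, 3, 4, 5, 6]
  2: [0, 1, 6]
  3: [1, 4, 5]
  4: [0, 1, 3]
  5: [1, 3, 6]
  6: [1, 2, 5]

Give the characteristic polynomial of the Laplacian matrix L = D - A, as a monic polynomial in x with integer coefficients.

Each diagonal entry of L is the vertex degree and each off-diagonal entry is -1 where an edge is present, 0 otherwise; in the order [0, 1, 2, 3, 4, 5, 6] the diagonal is [3, 6, 3, 3, 3, 3, 3]. The eigenvalues of L are [0, 2, 2, 4, 4, 5, 7]; the characteristic polynomial is the product of (x - lambda_i), which multiplies out to x^7 - 24x^6 + 231x^5 - 1140x^4 + 3036x^3 - 4128x^2 + 2240x. The constant term is 0 because L is singular (the all-ones vector lies in its kernel). There is one zero in the spectrum, matching the 1 component.

x^7 - 24x^6 + 231x^5 - 1140x^4 + 3036x^3 - 4128x^2 + 2240x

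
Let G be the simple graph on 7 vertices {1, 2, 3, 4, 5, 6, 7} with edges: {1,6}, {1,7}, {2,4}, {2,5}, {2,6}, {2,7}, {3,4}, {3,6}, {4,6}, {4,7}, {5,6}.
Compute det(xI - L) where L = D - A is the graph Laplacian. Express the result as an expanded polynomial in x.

Reading degrees in the order [1, 2, 3, 4, 5, 6, 7] gives [2, 4, 2, 4, 2, 5, 3]; set D = diag(2, 4, 2, 4, 2, 5, 3) and form L = D - A. Computing det(xI - L) by cofactor expansion (or equivalently via sum-over-permutations) gives x^7 - 22x^6 + 192x^5 - 846x^4 + 1976x^3 - 2318x^2 + 1071x. The coefficient of x^6 equals -trace(L) = -22, matching the sum of degrees. The eigenvalues sum to 22, which equals trace(L) = 2|E|. The largest eigenvalue, 6.3028, is at most the vertex count 7.

x^7 - 22x^6 + 192x^5 - 846x^4 + 1976x^3 - 2318x^2 + 1071x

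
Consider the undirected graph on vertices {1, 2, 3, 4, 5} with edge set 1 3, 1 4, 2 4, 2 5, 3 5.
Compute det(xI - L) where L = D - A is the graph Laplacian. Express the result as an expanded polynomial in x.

Each diagonal entry of L is the vertex degree and each off-diagonal entry is -1 where an edge is present, 0 otherwise; in the order [1, 2, 3, 4, 5] the diagonal is [2, 2, 2, 2, 2]. Computing det(xI - L) by cofactor expansion (or equivalently via sum-over-permutations) gives x^5 - 10x^4 + 35x^3 - 50x^2 + 25x. Since p(0) = det(-L) = 0, x divides p(x). The eigenvalues sum to 10, which equals trace(L) = 2|E|. By the matrix-tree theorem the graph has (1/5) * product of the nonzero eigenvalues = 5 spanning trees.

x^5 - 10x^4 + 35x^3 - 50x^2 + 25x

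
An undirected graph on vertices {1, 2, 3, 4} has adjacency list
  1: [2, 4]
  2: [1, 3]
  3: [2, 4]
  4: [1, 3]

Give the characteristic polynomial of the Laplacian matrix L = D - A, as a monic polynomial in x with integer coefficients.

x^4 - 8x^3 + 20x^2 - 16x

Reading degrees in the order [1, 2, 3, 4] gives [2, 2, 2, 2]; set D = diag(2, 2, 2, 2) and form L = D - A. Computing det(xI - L) by cofactor expansion (or equivalently via sum-over-permutations) gives x^4 - 8x^3 + 20x^2 - 16x. The constant term is 0 because L is singular (the all-ones vector lies in its kernel). The eigenvalues sum to 8, which equals trace(L) = 2|E|.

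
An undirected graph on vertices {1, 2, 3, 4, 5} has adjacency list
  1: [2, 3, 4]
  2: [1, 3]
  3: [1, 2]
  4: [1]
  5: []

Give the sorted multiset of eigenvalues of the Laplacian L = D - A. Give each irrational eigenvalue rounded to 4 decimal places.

Reading degrees in the order [1, 2, 3, 4, 5] gives [3, 2, 2, 1, 0]; set D = diag(3, 2, 2, 1, 0) and form L = D - A. Since every row of L sums to 0, the all-ones vector is in the kernel and 0 is an eigenvalue. The 2 zero eigenvalues correspond to the 2 connected components. There are 2 zeros in the spectrum, matching the 2 components. The eigenvalues sum to 8, which equals trace(L) = 2|E|.

[0, 0, 1, 3, 4]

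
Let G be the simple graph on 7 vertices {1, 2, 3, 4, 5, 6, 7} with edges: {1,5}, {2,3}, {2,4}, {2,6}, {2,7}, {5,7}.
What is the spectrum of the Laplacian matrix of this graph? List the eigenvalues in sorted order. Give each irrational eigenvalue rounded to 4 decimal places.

Each diagonal entry of L is the vertex degree and each off-diagonal entry is -1 where an edge is present, 0 otherwise; in the order [1, 2, 3, 4, 5, 6, 7] the diagonal is [1, 4, 1, 1, 2, 1, 2]. Diagonalising L (or applying a numerical eigensolver to the 7x7 matrix) gives the spectrum above. The single zero eigenvalue shows the graph is connected. The eigenvalues sum to 12, which equals trace(L) = 2|E|.

[0, 0.2955, 1, 1, 1.4911, 3.1169, 5.0965]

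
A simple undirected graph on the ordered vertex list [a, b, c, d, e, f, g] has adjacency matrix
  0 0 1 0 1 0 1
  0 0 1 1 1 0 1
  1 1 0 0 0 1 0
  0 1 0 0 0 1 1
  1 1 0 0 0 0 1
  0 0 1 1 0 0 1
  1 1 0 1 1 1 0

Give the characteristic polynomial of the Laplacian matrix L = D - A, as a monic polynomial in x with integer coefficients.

x^7 - 24x^6 + 233x^5 - 1170x^4 + 3202x^3 - 4524x^2 + 2576x

Reading degrees in the order [a, b, c, d, e, f, g] gives [3, 4, 3, 3, 3, 3, 5]; set D = diag(3, 4, 3, 3, 3, 3, 5) and form L = D - A. Computing det(xI - L) by cofactor expansion (or equivalently via sum-over-permutations) gives x^7 - 24x^6 + 233x^5 - 1170x^4 + 3202x^3 - 4524x^2 + 2576x. The coefficient of x^6 equals -trace(L) = -24, matching the sum of degrees. The largest eigenvalue, 6.4142, is at most the vertex count 7. The eigenvalues sum to 24, which equals trace(L) = 2|E|.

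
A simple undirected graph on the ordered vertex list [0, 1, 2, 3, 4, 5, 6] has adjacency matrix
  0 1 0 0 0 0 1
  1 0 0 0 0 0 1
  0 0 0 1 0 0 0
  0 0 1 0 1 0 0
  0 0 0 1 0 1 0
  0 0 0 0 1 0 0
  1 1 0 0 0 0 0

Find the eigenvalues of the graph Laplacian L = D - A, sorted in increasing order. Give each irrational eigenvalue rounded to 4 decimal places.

Reading degrees in the order [0, 1, 2, 3, 4, 5, 6] gives [2, 2, 1, 2, 2, 1, 2]; set D = diag(2, 2, 1, 2, 2, 1, 2) and form L = D - A. Since every row of L sums to 0, the all-ones vector is in the kernel and 0 is an eigenvalue. The 2 zero eigenvalues correspond to the 2 connected components. There are 2 zeros in the spectrum, matching the 2 components. The eigenvalues sum to 12, which equals trace(L) = 2|E|.

[0, 0, 0.5858, 2, 3, 3, 3.4142]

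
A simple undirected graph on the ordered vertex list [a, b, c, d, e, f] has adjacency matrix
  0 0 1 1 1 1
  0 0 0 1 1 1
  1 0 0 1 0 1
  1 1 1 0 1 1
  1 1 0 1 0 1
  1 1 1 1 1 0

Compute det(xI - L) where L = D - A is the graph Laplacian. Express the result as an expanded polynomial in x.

With the vertex order [a, b, c, d, e, f], the degrees are [4, 3, 3, 5, 4, 5], giving D = diag(4, 3, 3, 5, 4, 5) and L = D - A. L has integer entries, so p(x) = det(xI - L) has integer coefficients. Expanding the determinant yields x^6 - 24x^5 + 226x^4 - 1040x^3 + 2328x^2 - 2016x. The coefficient of x^5 equals -trace(L) = -24, matching the sum of degrees.

x^6 - 24x^5 + 226x^4 - 1040x^3 + 2328x^2 - 2016x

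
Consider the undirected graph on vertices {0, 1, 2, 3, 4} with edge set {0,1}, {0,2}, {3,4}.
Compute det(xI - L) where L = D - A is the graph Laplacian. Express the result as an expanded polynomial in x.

Reading degrees in the order [0, 1, 2, 3, 4] gives [2, 1, 1, 1, 1]; set D = diag(2, 1, 1, 1, 1) and form L = D - A. Computing det(xI - L) by cofactor expansion (or equivalently via sum-over-permutations) gives x^5 - 6x^4 + 11x^3 - 6x^2. The constant term is 0 because L is singular (the all-ones vector lies in its kernel). The eigenvalues sum to 6, which equals trace(L) = 2|E|. The largest eigenvalue, 3, is at most the vertex count 5.

x^5 - 6x^4 + 11x^3 - 6x^2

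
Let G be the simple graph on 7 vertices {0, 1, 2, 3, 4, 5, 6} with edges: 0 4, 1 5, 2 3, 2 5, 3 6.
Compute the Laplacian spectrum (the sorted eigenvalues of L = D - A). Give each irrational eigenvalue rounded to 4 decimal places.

[0, 0, 0.3820, 1.3820, 2, 2.6180, 3.6180]

Reading degrees in the order [0, 1, 2, 3, 4, 5, 6] gives [1, 1, 2, 2, 1, 2, 1]; set D = diag(1, 1, 2, 2, 1, 2, 1) and form L = D - A. The multiplicity of 0 as a Laplacian eigenvalue equals the number of connected components. The 2 zero eigenvalues correspond to the 2 connected components. The eigenvalues sum to 10, which equals trace(L) = 2|E|. There are 2 zeros in the spectrum, matching the 2 components.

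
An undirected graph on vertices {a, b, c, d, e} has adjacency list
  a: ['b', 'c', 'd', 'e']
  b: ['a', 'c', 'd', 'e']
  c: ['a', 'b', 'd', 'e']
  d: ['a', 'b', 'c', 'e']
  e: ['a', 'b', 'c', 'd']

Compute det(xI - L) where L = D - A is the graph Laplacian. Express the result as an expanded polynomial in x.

Reading degrees in the order [a, b, c, d, e] gives [4, 4, 4, 4, 4]; set D = diag(4, 4, 4, 4, 4) and form L = D - A. The eigenvalues of L are [0, 5, 5, 5, 5]; the characteristic polynomial is the product of (x - lambda_i), which multiplies out to x^5 - 20x^4 + 150x^3 - 500x^2 + 625x. The constant term is 0 because L is singular (the all-ones vector lies in its kernel). There is one zero in the spectrum, matching the 1 component.

x^5 - 20x^4 + 150x^3 - 500x^2 + 625x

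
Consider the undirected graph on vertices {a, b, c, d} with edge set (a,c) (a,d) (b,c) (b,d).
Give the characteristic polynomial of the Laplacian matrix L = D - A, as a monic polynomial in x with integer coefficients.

Reading degrees in the order [a, b, c, d] gives [2, 2, 2, 2]; set D = diag(2, 2, 2, 2) and form L = D - A. Computing det(xI - L) by cofactor expansion (or equivalently via sum-over-permutations) gives x^4 - 8x^3 + 20x^2 - 16x. The coefficient of x^3 equals -trace(L) = -8, matching the sum of degrees. By the matrix-tree theorem the graph has (1/4) * product of the nonzero eigenvalues = 4 spanning trees. The largest eigenvalue, 4, is at most the vertex count 4.

x^4 - 8x^3 + 20x^2 - 16x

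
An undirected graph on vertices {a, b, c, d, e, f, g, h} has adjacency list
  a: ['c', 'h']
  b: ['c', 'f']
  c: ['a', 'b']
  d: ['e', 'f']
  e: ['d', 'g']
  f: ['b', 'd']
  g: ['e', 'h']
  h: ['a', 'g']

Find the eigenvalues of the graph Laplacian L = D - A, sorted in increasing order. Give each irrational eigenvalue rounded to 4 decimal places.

Reading degrees in the order [a, b, c, d, e, f, g, h] gives [2, 2, 2, 2, 2, 2, 2, 2]; set D = diag(2, 2, 2, 2, 2, 2, 2, 2) and form L = D - A. The multiplicity of 0 as a Laplacian eigenvalue equals the number of connected components. The single zero eigenvalue shows the graph is connected. There is one zero in the spectrum, matching the 1 component.

[0, 0.5858, 0.5858, 2, 2, 3.4142, 3.4142, 4]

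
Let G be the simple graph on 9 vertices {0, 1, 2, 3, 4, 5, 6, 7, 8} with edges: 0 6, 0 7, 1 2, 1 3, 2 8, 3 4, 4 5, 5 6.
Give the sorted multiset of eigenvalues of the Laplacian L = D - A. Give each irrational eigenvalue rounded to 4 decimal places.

[0, 0.1206, 0.4679, 1, 1.6527, 2.3473, 3, 3.5321, 3.8794]

Reading degrees in the order [0, 1, 2, 3, 4, 5, 6, 7, 8] gives [2, 2, 2, 2, 2, 2, 2, 1, 1]; set D = diag(2, 2, 2, 2, 2, 2, 2, 1, 1) and form L = D - A. Diagonalising L (or applying a numerical eigensolver to the 9x9 matrix) gives the spectrum above. By the matrix-tree theorem the graph has (1/9) * product of the nonzero eigenvalues = 1 spanning tree.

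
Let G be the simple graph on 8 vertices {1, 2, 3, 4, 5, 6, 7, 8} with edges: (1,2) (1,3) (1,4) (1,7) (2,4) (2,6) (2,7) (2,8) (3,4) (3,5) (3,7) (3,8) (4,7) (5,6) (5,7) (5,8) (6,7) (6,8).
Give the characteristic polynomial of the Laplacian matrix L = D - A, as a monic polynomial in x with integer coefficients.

x^8 - 36x^7 + 547x^6 - 4542x^5 + 22226x^4 - 63972x^3 + 100016x^2 - 65280x

With the vertex order [1, 2, 3, 4, 5, 6, 7, 8], the degrees are [4, 5, 5, 4, 4, 4, 6, 4], giving D = diag(4, 5, 5, 4, 4, 4, 6, 4) and L = D - A. L has integer entries, so p(x) = det(xI - L) has integer coefficients. Expanding the determinant yields x^8 - 36x^7 + 547x^6 - 4542x^5 + 22226x^4 - 63972x^3 + 100016x^2 - 65280x. The constant term is 0 because L is singular (the all-ones vector lies in its kernel). The largest eigenvalue, 7.4142, is at most the vertex count 8. By the matrix-tree theorem the graph has (1/8) * product of the nonzero eigenvalues = 8160 spanning trees.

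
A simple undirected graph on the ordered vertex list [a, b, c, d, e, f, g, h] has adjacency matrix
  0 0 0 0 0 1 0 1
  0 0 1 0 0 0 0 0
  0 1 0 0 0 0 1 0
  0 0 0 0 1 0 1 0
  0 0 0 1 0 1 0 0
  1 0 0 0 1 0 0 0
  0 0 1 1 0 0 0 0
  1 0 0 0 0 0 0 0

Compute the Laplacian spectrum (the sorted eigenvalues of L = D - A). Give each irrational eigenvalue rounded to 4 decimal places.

With the vertex order [a, b, c, d, e, f, g, h], the degrees are [2, 1, 2, 2, 2, 2, 2, 1], giving D = diag(2, 1, 2, 2, 2, 2, 2, 1) and L = D - A. The multiplicity of 0 as a Laplacian eigenvalue equals the number of connected components. The largest eigenvalue, 3.8478, is at most the vertex count 8. By the matrix-tree theorem the graph has (1/8) * product of the nonzero eigenvalues = 1 spanning tree.

[0, 0.1522, 0.5858, 1.2346, 2, 2.7654, 3.4142, 3.8478]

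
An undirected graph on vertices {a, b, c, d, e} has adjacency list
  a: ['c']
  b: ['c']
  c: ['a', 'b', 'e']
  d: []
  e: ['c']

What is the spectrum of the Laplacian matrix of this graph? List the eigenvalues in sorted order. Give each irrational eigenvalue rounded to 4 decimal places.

Each diagonal entry of L is the vertex degree and each off-diagonal entry is -1 where an edge is present, 0 otherwise; in the order [a, b, c, d, e] the diagonal is [1, 1, 3, 0, 1]. L is symmetric positive semidefinite, so every eigenvalue is real and nonnegative. The 2 zero eigenvalues correspond to the 2 connected components. There are 2 zeros in the spectrum, matching the 2 components. The eigenvalues sum to 6, which equals trace(L) = 2|E|.

[0, 0, 1, 1, 4]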